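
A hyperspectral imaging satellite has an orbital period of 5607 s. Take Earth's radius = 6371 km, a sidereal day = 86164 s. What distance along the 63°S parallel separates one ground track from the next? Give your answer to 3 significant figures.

Node shift per orbit = (5607.0/86164) × 360° = 23.43°.
Equatorial spacing = 23.43 × 111.2 km/° = 2605 km.
At 63° latitude, spacing = 2605 × cos(63°) = 1183 km.

1180 km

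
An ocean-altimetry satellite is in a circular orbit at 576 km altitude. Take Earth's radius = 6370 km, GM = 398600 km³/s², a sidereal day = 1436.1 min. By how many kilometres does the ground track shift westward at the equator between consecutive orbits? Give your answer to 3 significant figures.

Semi-major axis a = 6370 + 576 = 6946 km. Period T = 2π√(a³/μ) = 2π√(6946³/398600) = 5761.2 s = 96.02 min.
During one orbit Earth rotates (5761.2 / 86166) × 360° = 24.07°.
At the equator that is 24.07° × (2π·6370/360) km/° = 24.07 × 111.2 = 2676 km.

2680 km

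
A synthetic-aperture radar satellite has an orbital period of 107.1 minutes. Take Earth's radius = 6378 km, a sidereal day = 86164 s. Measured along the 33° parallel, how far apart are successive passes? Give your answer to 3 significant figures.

2510 km

T = 107.1 min = 6426.0 s.
Node shift per orbit = (6426.0/86164) × 360° = 26.85°.
Equatorial spacing = 26.85 × 111.3 km/° = 2989 km.
At 33° latitude, spacing = 2989 × cos(33°) = 2507 km.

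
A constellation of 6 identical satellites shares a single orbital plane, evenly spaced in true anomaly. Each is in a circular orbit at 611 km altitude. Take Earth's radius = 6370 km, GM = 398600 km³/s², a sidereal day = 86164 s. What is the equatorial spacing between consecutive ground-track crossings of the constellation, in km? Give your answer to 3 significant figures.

Semi-major axis a = 6370 + 611 = 6981 km. Period T = 2π√(a³/μ) = 2π√(6981³/398600) = 5804.8 s = 96.75 min.
Single-satellite node shift = (5804.8/86164) × 360° = 24.25°.
With 6 satellites evenly phased, successive equator crossings are 24.25/6 = 4.042° apart.
That is 4.042 × 111.2 = 449 km at the equator.

449 km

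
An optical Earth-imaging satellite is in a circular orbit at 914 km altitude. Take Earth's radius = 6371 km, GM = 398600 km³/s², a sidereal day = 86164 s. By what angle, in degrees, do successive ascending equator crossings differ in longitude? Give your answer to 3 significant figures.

Semi-major axis a = 6371 + 914 = 7285 km. Period T = 2π√(a³/μ) = 2π√(7285³/398600) = 6188.1 s = 103.13 min.
During one orbit Earth rotates (6188.1 / 86164) × 360° = 25.85°.

25.9°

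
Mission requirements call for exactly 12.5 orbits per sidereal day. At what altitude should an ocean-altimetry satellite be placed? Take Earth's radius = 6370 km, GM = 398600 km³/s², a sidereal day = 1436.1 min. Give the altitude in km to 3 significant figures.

Required period T = 86166 / 12.5 = 6893.3 s.
From T = 2π√(a³/μ): a = (μ T²/4π²)^(1/3) = (398600 × 6893.3² / 4π²)^(1/3) = 7828 km.
Altitude h = a − R = 7828 − 6370 = 1458 km.

1460 km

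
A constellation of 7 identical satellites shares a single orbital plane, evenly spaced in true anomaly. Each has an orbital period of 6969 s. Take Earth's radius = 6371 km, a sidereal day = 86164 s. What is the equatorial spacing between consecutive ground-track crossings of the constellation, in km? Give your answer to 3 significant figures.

Single-satellite node shift = (6969.0/86164) × 360° = 29.12°.
With 7 satellites evenly phased, successive equator crossings are 29.12/7 = 4.160° apart.
That is 4.160 × 111.2 = 463 km at the equator.

463 km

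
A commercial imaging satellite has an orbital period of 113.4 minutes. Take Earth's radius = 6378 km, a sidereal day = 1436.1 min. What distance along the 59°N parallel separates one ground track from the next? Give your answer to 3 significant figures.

T = 113.4 min = 6804.0 s.
Node shift per orbit = (6804.0/86166) × 360° = 28.43°.
Equatorial spacing = 28.43 × 111.3 km/° = 3164 km.
At 59° latitude, spacing = 3164 × cos(59°) = 1630 km.

1630 km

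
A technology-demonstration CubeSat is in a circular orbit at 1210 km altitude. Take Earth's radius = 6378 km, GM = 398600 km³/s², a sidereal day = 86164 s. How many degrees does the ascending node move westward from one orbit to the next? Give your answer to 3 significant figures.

27.5°

Semi-major axis a = 6378 + 1210 = 7588 km. Period T = 2π√(a³/μ) = 2π√(7588³/398600) = 6578.1 s = 109.64 min.
During one orbit Earth rotates (6578.1 / 86164) × 360° = 27.48°.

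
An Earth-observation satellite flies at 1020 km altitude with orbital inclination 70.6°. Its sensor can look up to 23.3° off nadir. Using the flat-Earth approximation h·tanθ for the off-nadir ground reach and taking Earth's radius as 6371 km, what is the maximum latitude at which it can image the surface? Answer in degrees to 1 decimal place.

For a prograde orbit the ground track reaches latitude ±i = ±70.6°.
Sensor half-swath on the ground ≈ 1020·tan(23.3°) = 439 km = 3.95° of latitude.
Maximum observable latitude ≈ 70.6 + 3.95 = 74.6°.

74.6°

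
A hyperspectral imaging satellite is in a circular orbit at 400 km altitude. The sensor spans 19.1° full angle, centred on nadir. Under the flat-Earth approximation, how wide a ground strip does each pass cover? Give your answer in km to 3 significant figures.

Half-angle = 19.1°/2 = 9.55°.
Swath width ≈ 2h·tan(θ/2) = 2 × 400 × tan(9.55°) = 134.6 km.

135 km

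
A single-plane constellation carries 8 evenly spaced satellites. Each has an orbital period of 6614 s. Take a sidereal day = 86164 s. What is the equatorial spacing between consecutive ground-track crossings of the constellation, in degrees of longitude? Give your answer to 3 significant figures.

Single-satellite node shift = (6614.0/86164) × 360° = 27.63°.
With 8 satellites evenly phased, successive equator crossings are 27.63/8 = 3.454° apart.

3.45°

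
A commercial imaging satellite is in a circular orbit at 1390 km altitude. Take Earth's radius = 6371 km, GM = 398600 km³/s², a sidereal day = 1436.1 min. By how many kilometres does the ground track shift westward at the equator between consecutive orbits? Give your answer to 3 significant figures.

3160 km

Semi-major axis a = 6371 + 1390 = 7761 km. Period T = 2π√(a³/μ) = 2π√(7761³/398600) = 6804.4 s = 113.41 min.
During one orbit Earth rotates (6804.4 / 86166) × 360° = 28.43°.
At the equator that is 28.43° × (2π·6371/360) km/° = 28.43 × 111.2 = 3161 km.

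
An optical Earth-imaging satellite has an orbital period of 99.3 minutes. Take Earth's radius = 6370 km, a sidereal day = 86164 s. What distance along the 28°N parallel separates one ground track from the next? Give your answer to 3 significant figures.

2440 km

T = 99.3 min = 5958.0 s.
Node shift per orbit = (5958.0/86164) × 360° = 24.89°.
Equatorial spacing = 24.89 × 111.2 km/° = 2768 km.
At 28° latitude, spacing = 2768 × cos(28°) = 2444 km.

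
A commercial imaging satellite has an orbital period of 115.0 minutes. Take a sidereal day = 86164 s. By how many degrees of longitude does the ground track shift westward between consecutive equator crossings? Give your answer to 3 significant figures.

28.8°

T = 115.0 min = 6900.0 s.
During one orbit Earth rotates (6900.0 / 86164) × 360° = 28.83°.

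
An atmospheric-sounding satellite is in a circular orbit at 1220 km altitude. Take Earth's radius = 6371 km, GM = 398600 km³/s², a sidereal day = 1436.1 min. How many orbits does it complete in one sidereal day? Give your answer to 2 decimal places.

Semi-major axis a = 6371 + 1220 = 7591 km. Period T = 2π√(a³/μ) = 2π√(7591³/398600) = 6582.0 s = 109.70 min.
Orbits per sidereal day = 86166 / 6582.0 = 13.091.

13.09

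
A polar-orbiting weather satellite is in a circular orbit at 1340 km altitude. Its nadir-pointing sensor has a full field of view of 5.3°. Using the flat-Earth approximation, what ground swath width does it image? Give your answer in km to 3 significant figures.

124 km

Half-angle = 5.3°/2 = 2.65°.
Swath width ≈ 2h·tan(θ/2) = 2 × 1340 × tan(2.65°) = 124.0 km.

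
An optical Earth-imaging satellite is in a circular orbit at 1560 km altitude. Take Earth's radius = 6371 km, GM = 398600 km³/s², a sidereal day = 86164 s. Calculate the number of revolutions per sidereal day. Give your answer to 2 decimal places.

12.26

Semi-major axis a = 6371 + 1560 = 7931 km. Period T = 2π√(a³/μ) = 2π√(7931³/398600) = 7029.2 s = 117.15 min.
Orbits per sidereal day = 86164 / 7029.2 = 12.258.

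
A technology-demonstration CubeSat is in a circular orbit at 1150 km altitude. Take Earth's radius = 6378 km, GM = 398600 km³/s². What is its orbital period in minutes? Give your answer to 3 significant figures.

Semi-major axis a = 6378 + 1150 = 7528 km. Period T = 2π√(a³/μ) = 2π√(7528³/398600) = 6500.3 s = 108.34 min.

108 min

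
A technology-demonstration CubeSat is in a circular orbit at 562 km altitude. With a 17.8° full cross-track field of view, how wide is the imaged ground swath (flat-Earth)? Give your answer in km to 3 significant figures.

176 km

Half-angle = 17.8°/2 = 8.9°.
Swath width ≈ 2h·tan(θ/2) = 2 × 562 × tan(8.9°) = 176.0 km.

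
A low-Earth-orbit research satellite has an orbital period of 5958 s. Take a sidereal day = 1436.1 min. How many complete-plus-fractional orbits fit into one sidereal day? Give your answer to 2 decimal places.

Orbits per sidereal day = 86166 / 5958.0 = 14.462.

14.46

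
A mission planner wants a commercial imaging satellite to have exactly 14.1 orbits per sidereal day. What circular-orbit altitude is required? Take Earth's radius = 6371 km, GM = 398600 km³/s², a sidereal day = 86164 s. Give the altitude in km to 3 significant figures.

853 km

Required period T = 86164 / 14.1 = 6110.9 s.
From T = 2π√(a³/μ): a = (μ T²/4π²)^(1/3) = (398600 × 6110.9² / 4π²)^(1/3) = 7224 km.
Altitude h = a − R = 7224 − 6371 = 853 km.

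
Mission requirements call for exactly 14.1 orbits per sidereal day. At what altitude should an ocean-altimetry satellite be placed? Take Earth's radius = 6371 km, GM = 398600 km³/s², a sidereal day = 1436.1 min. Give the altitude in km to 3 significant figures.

853 km

Required period T = 86166 / 14.1 = 6111.1 s.
From T = 2π√(a³/μ): a = (μ T²/4π²)^(1/3) = (398600 × 6111.1² / 4π²)^(1/3) = 7224 km.
Altitude h = a − R = 7224 − 6371 = 853 km.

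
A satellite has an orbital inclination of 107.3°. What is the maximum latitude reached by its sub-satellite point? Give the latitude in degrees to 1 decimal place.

Retrograde orbit: the ground track reaches ±(180° − i) = ±(180 − 107.3) = ±72.7°.

72.7°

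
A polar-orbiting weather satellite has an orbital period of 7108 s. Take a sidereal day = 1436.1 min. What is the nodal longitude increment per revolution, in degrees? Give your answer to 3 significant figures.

During one orbit Earth rotates (7108.0 / 86166) × 360° = 29.70°.

29.7°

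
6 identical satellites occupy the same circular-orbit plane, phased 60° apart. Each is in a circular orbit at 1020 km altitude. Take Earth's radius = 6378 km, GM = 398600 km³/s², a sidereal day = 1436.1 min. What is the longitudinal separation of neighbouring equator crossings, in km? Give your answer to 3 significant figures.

491 km

Semi-major axis a = 6378 + 1020 = 7398 km. Period T = 2π√(a³/μ) = 2π√(7398³/398600) = 6332.6 s = 105.54 min.
Single-satellite node shift = (6332.6/86166) × 360° = 26.46°.
With 6 satellites evenly phased, successive equator crossings are 26.46/6 = 4.410° apart.
That is 4.410 × 111.3 = 491 km at the equator.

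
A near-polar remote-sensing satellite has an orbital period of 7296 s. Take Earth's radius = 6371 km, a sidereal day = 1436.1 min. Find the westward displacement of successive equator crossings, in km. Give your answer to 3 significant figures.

3390 km

During one orbit Earth rotates (7296.0 / 86166) × 360° = 30.48°.
At the equator that is 30.48° × (2π·6371/360) km/° = 30.48 × 111.2 = 3390 km.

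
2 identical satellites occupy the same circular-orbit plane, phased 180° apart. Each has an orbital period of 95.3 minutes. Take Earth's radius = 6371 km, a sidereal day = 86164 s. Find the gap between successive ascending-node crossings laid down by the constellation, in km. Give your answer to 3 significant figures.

T = 95.3 min = 5718.0 s.
Single-satellite node shift = (5718.0/86164) × 360° = 23.89°.
With 2 satellites evenly phased, successive equator crossings are 23.89/2 = 11.945° apart.
That is 11.945 × 111.2 = 1328 km at the equator.

1330 km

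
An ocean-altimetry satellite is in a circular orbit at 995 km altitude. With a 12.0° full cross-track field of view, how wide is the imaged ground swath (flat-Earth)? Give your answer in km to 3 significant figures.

Half-angle = 12.0°/2 = 6°.
Swath width ≈ 2h·tan(θ/2) = 2 × 995 × tan(6°) = 209.2 km.

209 km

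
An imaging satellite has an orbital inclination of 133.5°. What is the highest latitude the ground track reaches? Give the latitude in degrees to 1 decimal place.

46.5°

Retrograde orbit: the ground track reaches ±(180° − i) = ±(180 − 133.5) = ±46.5°.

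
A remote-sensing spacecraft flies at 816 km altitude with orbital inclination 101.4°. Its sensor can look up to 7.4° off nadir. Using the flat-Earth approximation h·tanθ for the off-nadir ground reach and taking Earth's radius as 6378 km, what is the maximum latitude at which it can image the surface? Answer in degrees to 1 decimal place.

79.6°

Retrograde orbit: the ground track reaches ±(180° − i) = ±(180 − 101.4) = ±78.6°.
Sensor half-swath on the ground ≈ 816·tan(7.4°) = 106 km = 0.95° of latitude.
Maximum observable latitude ≈ 78.6 + 0.95 = 79.6°.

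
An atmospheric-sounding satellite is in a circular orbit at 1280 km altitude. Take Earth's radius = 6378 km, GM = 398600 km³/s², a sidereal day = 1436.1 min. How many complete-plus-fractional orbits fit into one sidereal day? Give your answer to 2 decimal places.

12.92

Semi-major axis a = 6378 + 1280 = 7658 km. Period T = 2π√(a³/μ) = 2π√(7658³/398600) = 6669.4 s = 111.16 min.
Orbits per sidereal day = 86166 / 6669.4 = 12.920.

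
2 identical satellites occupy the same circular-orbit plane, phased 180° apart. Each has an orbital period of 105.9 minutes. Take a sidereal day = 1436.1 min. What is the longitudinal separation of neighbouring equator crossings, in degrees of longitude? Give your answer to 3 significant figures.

13.3°

T = 105.9 min = 6354.0 s.
Single-satellite node shift = (6354.0/86166) × 360° = 26.55°.
With 2 satellites evenly phased, successive equator crossings are 26.55/2 = 13.273° apart.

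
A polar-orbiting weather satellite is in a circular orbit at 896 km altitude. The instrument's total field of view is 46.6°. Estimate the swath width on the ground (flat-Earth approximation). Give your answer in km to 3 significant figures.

772 km

Half-angle = 46.6°/2 = 23.3°.
Swath width ≈ 2h·tan(θ/2) = 2 × 896 × tan(23.3°) = 771.8 km.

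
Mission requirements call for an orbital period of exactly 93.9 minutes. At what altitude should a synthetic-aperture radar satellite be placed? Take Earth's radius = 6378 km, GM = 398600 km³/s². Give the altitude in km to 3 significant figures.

465 km

T = 93.9 min = 5634.0 s.
From T = 2π√(a³/μ): a = (μ T²/4π²)^(1/3) = (398600 × 5634.0² / 4π²)^(1/3) = 6843 km.
Altitude h = a − R = 6843 − 6378 = 465 km.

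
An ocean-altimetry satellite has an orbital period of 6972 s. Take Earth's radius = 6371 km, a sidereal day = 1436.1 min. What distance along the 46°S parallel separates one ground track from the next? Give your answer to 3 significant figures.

Node shift per orbit = (6972.0/86166) × 360° = 29.13°.
Equatorial spacing = 29.13 × 111.2 km/° = 3239 km.
At 46° latitude, spacing = 3239 × cos(46°) = 2250 km.

2250 km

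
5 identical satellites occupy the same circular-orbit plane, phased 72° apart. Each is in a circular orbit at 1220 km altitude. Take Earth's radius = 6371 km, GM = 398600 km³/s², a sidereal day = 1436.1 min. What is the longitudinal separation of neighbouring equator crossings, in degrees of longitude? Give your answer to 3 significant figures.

Semi-major axis a = 6371 + 1220 = 7591 km. Period T = 2π√(a³/μ) = 2π√(7591³/398600) = 6582.0 s = 109.70 min.
Single-satellite node shift = (6582.0/86166) × 360° = 27.50°.
With 5 satellites evenly phased, successive equator crossings are 27.50/5 = 5.500° apart.

5.50°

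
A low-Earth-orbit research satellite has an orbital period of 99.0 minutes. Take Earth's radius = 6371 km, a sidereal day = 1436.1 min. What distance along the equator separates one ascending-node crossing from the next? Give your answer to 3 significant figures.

T = 99.0 min = 5940.0 s.
During one orbit Earth rotates (5940.0 / 86166) × 360° = 24.82°.
At the equator that is 24.82° × (2π·6371/360) km/° = 24.82 × 111.2 = 2760 km.

2760 km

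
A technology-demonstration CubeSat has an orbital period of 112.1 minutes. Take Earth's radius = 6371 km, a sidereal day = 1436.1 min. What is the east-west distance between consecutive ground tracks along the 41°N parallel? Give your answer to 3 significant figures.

2360 km

T = 112.1 min = 6726.0 s.
Node shift per orbit = (6726.0/86166) × 360° = 28.10°.
Equatorial spacing = 28.10 × 111.2 km/° = 3125 km.
At 41° latitude, spacing = 3125 × cos(41°) = 2358 km.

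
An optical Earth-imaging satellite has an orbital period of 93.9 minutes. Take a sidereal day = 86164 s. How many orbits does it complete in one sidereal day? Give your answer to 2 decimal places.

T = 93.9 min = 5634.0 s.
Orbits per sidereal day = 86164 / 5634.0 = 15.294.

15.29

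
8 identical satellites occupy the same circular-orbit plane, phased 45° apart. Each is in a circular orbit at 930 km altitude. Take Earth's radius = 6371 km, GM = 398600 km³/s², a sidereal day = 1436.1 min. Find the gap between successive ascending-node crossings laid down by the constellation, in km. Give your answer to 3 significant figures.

361 km

Semi-major axis a = 6371 + 930 = 7301 km. Period T = 2π√(a³/μ) = 2π√(7301³/398600) = 6208.5 s = 103.47 min.
Single-satellite node shift = (6208.5/86166) × 360° = 25.94°.
With 8 satellites evenly phased, successive equator crossings are 25.94/8 = 3.242° apart.
That is 3.242 × 111.2 = 361 km at the equator.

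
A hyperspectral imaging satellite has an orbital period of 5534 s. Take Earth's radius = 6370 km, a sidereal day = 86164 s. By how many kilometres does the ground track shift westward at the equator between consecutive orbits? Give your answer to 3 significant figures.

2570 km

During one orbit Earth rotates (5534.0 / 86164) × 360° = 23.12°.
At the equator that is 23.12° × (2π·6370/360) km/° = 23.12 × 111.2 = 2571 km.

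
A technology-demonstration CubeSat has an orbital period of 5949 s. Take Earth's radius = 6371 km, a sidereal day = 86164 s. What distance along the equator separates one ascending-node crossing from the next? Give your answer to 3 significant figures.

2760 km

During one orbit Earth rotates (5949.0 / 86164) × 360° = 24.86°.
At the equator that is 24.86° × (2π·6371/360) km/° = 24.86 × 111.2 = 2764 km.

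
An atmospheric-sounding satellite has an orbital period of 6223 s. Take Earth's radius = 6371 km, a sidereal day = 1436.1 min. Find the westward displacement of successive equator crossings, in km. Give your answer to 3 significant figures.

2890 km

During one orbit Earth rotates (6223.0 / 86166) × 360° = 26.00°.
At the equator that is 26.00° × (2π·6371/360) km/° = 26.00 × 111.2 = 2891 km.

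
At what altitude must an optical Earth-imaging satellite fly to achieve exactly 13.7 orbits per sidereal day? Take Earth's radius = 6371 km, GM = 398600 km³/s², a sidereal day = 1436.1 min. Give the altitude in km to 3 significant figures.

Required period T = 86166 / 13.7 = 6289.5 s.
From T = 2π√(a³/μ): a = (μ T²/4π²)^(1/3) = (398600 × 6289.5² / 4π²)^(1/3) = 7364 km.
Altitude h = a − R = 7364 − 6371 = 993 km.

993 km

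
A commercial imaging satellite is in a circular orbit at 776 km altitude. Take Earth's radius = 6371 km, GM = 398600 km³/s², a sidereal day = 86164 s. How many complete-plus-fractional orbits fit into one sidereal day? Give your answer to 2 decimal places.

14.33

Semi-major axis a = 6371 + 776 = 7147 km. Period T = 2π√(a³/μ) = 2π√(7147³/398600) = 6013.1 s = 100.22 min.
Orbits per sidereal day = 86164 / 6013.1 = 14.329.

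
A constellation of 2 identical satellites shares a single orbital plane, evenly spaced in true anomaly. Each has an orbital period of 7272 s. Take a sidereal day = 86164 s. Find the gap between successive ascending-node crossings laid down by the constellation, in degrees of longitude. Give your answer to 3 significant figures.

15.2°

Single-satellite node shift = (7272.0/86164) × 360° = 30.38°.
With 2 satellites evenly phased, successive equator crossings are 30.38/2 = 15.191° apart.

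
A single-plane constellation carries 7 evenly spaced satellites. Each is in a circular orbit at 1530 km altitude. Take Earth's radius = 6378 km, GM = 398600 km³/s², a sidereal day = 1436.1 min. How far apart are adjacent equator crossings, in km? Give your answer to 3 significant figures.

Semi-major axis a = 6378 + 1530 = 7908 km. Period T = 2π√(a³/μ) = 2π√(7908³/398600) = 6998.6 s = 116.64 min.
Single-satellite node shift = (6998.6/86166) × 360° = 29.24°.
With 7 satellites evenly phased, successive equator crossings are 29.24/7 = 4.177° apart.
That is 4.177 × 111.3 = 465 km at the equator.

465 km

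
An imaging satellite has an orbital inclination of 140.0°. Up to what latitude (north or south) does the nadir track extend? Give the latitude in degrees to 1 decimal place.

Retrograde orbit: the ground track reaches ±(180° − i) = ±(180 − 140.0) = ±40.0°.

40.0°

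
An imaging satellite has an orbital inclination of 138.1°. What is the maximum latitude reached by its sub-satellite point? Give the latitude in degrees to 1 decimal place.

41.9°

Retrograde orbit: the ground track reaches ±(180° − i) = ±(180 − 138.1) = ±41.9°.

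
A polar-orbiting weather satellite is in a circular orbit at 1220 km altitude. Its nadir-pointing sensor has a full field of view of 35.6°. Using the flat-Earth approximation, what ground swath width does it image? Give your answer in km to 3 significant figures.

783 km

Half-angle = 35.6°/2 = 17.8°.
Swath width ≈ 2h·tan(θ/2) = 2 × 1220 × tan(17.8°) = 783.4 km.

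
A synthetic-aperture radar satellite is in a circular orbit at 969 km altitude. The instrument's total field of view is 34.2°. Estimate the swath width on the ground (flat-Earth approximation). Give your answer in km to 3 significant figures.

596 km

Half-angle = 34.2°/2 = 17.1°.
Swath width ≈ 2h·tan(θ/2) = 2 × 969 × tan(17.1°) = 596.2 km.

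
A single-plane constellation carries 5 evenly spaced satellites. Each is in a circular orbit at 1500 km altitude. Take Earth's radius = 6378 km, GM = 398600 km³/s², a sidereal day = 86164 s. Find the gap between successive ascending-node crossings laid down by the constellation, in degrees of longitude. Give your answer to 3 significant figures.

5.81°

Semi-major axis a = 6378 + 1500 = 7878 km. Period T = 2π√(a³/μ) = 2π√(7878³/398600) = 6958.8 s = 115.98 min.
Single-satellite node shift = (6958.8/86164) × 360° = 29.07°.
With 5 satellites evenly phased, successive equator crossings are 29.07/5 = 5.815° apart.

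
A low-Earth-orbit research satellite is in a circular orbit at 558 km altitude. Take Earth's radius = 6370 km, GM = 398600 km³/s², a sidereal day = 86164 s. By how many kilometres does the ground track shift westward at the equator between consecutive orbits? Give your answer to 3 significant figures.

2670 km

Semi-major axis a = 6370 + 558 = 6928 km. Period T = 2π√(a³/μ) = 2π√(6928³/398600) = 5738.8 s = 95.65 min.
During one orbit Earth rotates (5738.8 / 86164) × 360° = 23.98°.
At the equator that is 23.98° × (2π·6370/360) km/° = 23.98 × 111.2 = 2666 km.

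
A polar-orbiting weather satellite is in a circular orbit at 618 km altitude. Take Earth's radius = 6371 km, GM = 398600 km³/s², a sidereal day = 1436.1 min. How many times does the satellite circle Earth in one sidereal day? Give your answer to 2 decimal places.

Semi-major axis a = 6371 + 618 = 6989 km. Period T = 2π√(a³/μ) = 2π√(6989³/398600) = 5814.8 s = 96.91 min.
Orbits per sidereal day = 86166 / 5814.8 = 14.818.

14.82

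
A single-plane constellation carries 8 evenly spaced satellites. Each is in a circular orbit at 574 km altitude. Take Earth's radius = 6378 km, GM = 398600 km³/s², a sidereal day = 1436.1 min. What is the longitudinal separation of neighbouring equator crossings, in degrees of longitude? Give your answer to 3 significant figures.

3.01°

Semi-major axis a = 6378 + 574 = 6952 km. Period T = 2π√(a³/μ) = 2π√(6952³/398600) = 5768.7 s = 96.14 min.
Single-satellite node shift = (5768.7/86166) × 360° = 24.10°.
With 8 satellites evenly phased, successive equator crossings are 24.10/8 = 3.013° apart.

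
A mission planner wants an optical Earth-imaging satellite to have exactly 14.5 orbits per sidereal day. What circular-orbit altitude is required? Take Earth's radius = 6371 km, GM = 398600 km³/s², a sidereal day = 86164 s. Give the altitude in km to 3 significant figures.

Required period T = 86164 / 14.5 = 5942.3 s.
From T = 2π√(a³/μ): a = (μ T²/4π²)^(1/3) = (398600 × 5942.3² / 4π²)^(1/3) = 7091 km.
Altitude h = a − R = 7091 − 6371 = 720 km.

720 km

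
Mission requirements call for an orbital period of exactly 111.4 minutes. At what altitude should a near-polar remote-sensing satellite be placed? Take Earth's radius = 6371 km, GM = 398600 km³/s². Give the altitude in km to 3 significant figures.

T = 111.4 min = 6684.0 s.
From T = 2π√(a³/μ): a = (μ T²/4π²)^(1/3) = (398600 × 6684.0² / 4π²)^(1/3) = 7669 km.
Altitude h = a − R = 7669 − 6371 = 1298 km.

1300 km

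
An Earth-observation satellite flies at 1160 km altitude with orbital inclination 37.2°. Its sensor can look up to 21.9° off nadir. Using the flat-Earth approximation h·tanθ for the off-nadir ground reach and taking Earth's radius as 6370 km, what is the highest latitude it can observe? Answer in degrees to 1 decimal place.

41.4°

For a prograde orbit the ground track reaches latitude ±i = ±37.2°.
Sensor half-swath on the ground ≈ 1160·tan(21.9°) = 466 km = 4.19° of latitude.
Maximum observable latitude ≈ 37.2 + 4.19 = 41.4°.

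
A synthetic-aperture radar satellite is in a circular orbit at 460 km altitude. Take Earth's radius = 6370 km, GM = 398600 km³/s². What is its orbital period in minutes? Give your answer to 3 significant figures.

93.6 min

Semi-major axis a = 6370 + 460 = 6830 km. Period T = 2π√(a³/μ) = 2π√(6830³/398600) = 5617.5 s = 93.62 min.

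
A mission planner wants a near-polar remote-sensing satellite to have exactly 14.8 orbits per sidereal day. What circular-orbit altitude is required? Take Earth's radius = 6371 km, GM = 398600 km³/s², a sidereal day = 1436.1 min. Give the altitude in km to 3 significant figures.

624 km

Required period T = 86166 / 14.8 = 5822.0 s.
From T = 2π√(a³/μ): a = (μ T²/4π²)^(1/3) = (398600 × 5822.0² / 4π²)^(1/3) = 6995 km.
Altitude h = a − R = 6995 − 6371 = 624 km.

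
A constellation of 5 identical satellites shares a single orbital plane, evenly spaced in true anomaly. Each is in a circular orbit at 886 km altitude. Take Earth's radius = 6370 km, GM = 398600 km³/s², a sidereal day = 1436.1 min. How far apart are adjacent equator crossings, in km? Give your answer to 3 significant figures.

571 km

Semi-major axis a = 6370 + 886 = 7256 km. Period T = 2π√(a³/μ) = 2π√(7256³/398600) = 6151.2 s = 102.52 min.
Single-satellite node shift = (6151.2/86166) × 360° = 25.70°.
With 5 satellites evenly phased, successive equator crossings are 25.70/5 = 5.140° apart.
That is 5.140 × 111.2 = 571 km at the equator.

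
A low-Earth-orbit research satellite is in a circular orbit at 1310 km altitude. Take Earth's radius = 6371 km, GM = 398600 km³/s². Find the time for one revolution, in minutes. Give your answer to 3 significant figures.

112 min

Semi-major axis a = 6371 + 1310 = 7681 km. Period T = 2π√(a³/μ) = 2π√(7681³/398600) = 6699.4 s = 111.66 min.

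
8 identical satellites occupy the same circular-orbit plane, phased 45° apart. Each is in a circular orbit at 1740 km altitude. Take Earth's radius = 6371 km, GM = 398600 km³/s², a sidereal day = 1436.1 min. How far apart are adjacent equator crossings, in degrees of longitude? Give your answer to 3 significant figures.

Semi-major axis a = 6371 + 1740 = 8111 km. Period T = 2π√(a³/μ) = 2π√(8111³/398600) = 7269.8 s = 121.16 min.
Single-satellite node shift = (7269.8/86166) × 360° = 30.37°.
With 8 satellites evenly phased, successive equator crossings are 30.37/8 = 3.797° apart.

3.80°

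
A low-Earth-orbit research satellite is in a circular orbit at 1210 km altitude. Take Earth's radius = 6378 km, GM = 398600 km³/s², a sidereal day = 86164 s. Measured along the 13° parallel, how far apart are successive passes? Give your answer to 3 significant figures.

Semi-major axis a = 6378 + 1210 = 7588 km. Period T = 2π√(a³/μ) = 2π√(7588³/398600) = 6578.1 s = 109.64 min.
Node shift per orbit = (6578.1/86164) × 360° = 27.48°.
Equatorial spacing = 27.48 × 111.3 km/° = 3059 km.
At 13° latitude, spacing = 3059 × cos(13°) = 2981 km.

2980 km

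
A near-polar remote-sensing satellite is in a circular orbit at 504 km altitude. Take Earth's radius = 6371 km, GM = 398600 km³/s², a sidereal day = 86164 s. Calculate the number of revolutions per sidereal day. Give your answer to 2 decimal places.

15.19

Semi-major axis a = 6371 + 504 = 6875 km. Period T = 2π√(a³/μ) = 2π√(6875³/398600) = 5673.1 s = 94.55 min.
Orbits per sidereal day = 86164 / 5673.1 = 15.188.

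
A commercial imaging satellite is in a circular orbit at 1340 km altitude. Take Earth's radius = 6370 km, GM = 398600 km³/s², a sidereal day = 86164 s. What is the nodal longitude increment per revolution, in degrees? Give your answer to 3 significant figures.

28.1°

Semi-major axis a = 6370 + 1340 = 7710 km. Period T = 2π√(a³/μ) = 2π√(7710³/398600) = 6737.4 s = 112.29 min.
During one orbit Earth rotates (6737.4 / 86164) × 360° = 28.15°.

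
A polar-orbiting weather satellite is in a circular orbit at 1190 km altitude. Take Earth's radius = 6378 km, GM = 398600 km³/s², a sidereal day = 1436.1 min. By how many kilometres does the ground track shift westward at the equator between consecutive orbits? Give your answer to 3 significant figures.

3050 km

Semi-major axis a = 6378 + 1190 = 7568 km. Period T = 2π√(a³/μ) = 2π√(7568³/398600) = 6552.1 s = 109.20 min.
During one orbit Earth rotates (6552.1 / 86166) × 360° = 27.37°.
At the equator that is 27.37° × (2π·6378/360) km/° = 27.37 × 111.3 = 3047 km.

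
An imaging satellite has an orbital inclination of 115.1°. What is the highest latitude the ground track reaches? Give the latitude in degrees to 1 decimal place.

Retrograde orbit: the ground track reaches ±(180° − i) = ±(180 − 115.1) = ±64.9°.

64.9°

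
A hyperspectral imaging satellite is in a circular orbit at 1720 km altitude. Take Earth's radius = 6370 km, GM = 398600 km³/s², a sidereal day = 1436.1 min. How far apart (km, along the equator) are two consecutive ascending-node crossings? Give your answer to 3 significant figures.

Semi-major axis a = 6370 + 1720 = 8090 km. Period T = 2π√(a³/μ) = 2π√(8090³/398600) = 7241.6 s = 120.69 min.
During one orbit Earth rotates (7241.6 / 86166) × 360° = 30.26°.
At the equator that is 30.26° × (2π·6370/360) km/° = 30.26 × 111.2 = 3364 km.

3360 km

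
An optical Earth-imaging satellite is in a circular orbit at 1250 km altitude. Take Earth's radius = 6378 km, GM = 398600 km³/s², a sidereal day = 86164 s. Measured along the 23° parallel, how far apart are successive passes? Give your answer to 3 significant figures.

2840 km

Semi-major axis a = 6378 + 1250 = 7628 km. Period T = 2π√(a³/μ) = 2π√(7628³/398600) = 6630.2 s = 110.50 min.
Node shift per orbit = (6630.2/86164) × 360° = 27.70°.
Equatorial spacing = 27.70 × 111.3 km/° = 3084 km.
At 23° latitude, spacing = 3084 × cos(23°) = 2839 km.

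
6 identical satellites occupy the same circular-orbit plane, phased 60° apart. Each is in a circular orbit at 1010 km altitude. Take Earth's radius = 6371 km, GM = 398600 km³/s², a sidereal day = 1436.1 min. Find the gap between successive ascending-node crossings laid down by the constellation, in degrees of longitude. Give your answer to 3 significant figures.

4.39°

Semi-major axis a = 6371 + 1010 = 7381 km. Period T = 2π√(a³/μ) = 2π√(7381³/398600) = 6310.8 s = 105.18 min.
Single-satellite node shift = (6310.8/86166) × 360° = 26.37°.
With 6 satellites evenly phased, successive equator crossings are 26.37/6 = 4.394° apart.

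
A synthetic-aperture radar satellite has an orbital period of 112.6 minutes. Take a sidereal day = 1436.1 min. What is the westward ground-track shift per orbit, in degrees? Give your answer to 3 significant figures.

T = 112.6 min = 6756.0 s.
During one orbit Earth rotates (6756.0 / 86166) × 360° = 28.23°.

28.2°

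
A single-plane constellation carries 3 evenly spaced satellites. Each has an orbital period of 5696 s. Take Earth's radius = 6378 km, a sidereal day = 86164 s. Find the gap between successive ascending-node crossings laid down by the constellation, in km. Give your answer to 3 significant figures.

883 km

Single-satellite node shift = (5696.0/86164) × 360° = 23.80°.
With 3 satellites evenly phased, successive equator crossings are 23.80/3 = 7.933° apart.
That is 7.933 × 111.3 = 883 km at the equator.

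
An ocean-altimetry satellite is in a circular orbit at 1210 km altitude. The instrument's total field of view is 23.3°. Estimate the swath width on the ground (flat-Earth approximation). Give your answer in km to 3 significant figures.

499 km

Half-angle = 23.3°/2 = 11.65°.
Swath width ≈ 2h·tan(θ/2) = 2 × 1210 × tan(11.65°) = 499.0 km.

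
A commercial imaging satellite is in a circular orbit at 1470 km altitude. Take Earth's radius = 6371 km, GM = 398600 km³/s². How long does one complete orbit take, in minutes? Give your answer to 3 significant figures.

Semi-major axis a = 6371 + 1470 = 7841 km. Period T = 2π√(a³/μ) = 2π√(7841³/398600) = 6909.8 s = 115.16 min.

115 min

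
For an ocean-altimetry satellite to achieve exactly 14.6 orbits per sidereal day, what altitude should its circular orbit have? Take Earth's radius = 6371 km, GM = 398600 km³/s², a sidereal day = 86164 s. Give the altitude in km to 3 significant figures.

Required period T = 86164 / 14.6 = 5901.6 s.
From T = 2π√(a³/μ): a = (μ T²/4π²)^(1/3) = (398600 × 5901.6² / 4π²)^(1/3) = 7058 km.
Altitude h = a − R = 7058 − 6371 = 687 km.

687 km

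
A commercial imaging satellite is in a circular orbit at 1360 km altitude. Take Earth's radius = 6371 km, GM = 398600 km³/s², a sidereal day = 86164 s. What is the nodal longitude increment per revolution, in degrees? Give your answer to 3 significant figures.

Semi-major axis a = 6371 + 1360 = 7731 km. Period T = 2π√(a³/μ) = 2π√(7731³/398600) = 6765.0 s = 112.75 min.
During one orbit Earth rotates (6765.0 / 86164) × 360° = 28.26°.

28.3°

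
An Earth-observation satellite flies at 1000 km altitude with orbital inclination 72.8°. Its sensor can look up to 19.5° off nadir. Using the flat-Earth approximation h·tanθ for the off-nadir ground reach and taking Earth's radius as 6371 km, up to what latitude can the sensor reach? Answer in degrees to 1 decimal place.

For a prograde orbit the ground track reaches latitude ±i = ±72.8°.
Sensor half-swath on the ground ≈ 1000·tan(19.5°) = 354 km = 3.18° of latitude.
Maximum observable latitude ≈ 72.8 + 3.18 = 76.0°.

76.0°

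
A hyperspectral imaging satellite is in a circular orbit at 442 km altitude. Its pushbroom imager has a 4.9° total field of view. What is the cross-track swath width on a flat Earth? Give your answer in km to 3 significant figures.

37.8 km

Half-angle = 4.9°/2 = 2.45°.
Swath width ≈ 2h·tan(θ/2) = 2 × 442 × tan(2.45°) = 37.8 km.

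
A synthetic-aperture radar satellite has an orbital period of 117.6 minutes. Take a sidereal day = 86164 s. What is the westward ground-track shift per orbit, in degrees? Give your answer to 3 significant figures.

T = 117.6 min = 7056.0 s.
During one orbit Earth rotates (7056.0 / 86164) × 360° = 29.48°.

29.5°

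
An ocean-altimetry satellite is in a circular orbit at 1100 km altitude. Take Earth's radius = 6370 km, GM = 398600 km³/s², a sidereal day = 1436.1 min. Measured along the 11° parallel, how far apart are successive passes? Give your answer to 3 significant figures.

2930 km

Semi-major axis a = 6370 + 1100 = 7470 km. Period T = 2π√(a³/μ) = 2π√(7470³/398600) = 6425.3 s = 107.09 min.
Node shift per orbit = (6425.3/86166) × 360° = 26.84°.
Equatorial spacing = 26.84 × 111.2 km/° = 2985 km.
At 11° latitude, spacing = 2985 × cos(11°) = 2930 km.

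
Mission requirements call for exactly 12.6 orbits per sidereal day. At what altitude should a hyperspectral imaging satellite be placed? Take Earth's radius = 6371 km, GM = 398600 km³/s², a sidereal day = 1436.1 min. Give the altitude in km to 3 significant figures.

1420 km

Required period T = 86166 / 12.6 = 6838.6 s.
From T = 2π√(a³/μ): a = (μ T²/4π²)^(1/3) = (398600 × 6838.6² / 4π²)^(1/3) = 7787 km.
Altitude h = a − R = 7787 − 6371 = 1416 km.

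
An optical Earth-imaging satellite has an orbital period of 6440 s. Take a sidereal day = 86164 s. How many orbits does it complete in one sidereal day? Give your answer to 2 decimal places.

13.38

Orbits per sidereal day = 86164 / 6440.0 = 13.380.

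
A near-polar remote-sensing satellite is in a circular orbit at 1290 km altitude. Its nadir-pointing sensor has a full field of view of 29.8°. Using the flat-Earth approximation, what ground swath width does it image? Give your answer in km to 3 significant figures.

686 km

Half-angle = 29.8°/2 = 14.9°.
Swath width ≈ 2h·tan(θ/2) = 2 × 1290 × tan(14.9°) = 686.5 km.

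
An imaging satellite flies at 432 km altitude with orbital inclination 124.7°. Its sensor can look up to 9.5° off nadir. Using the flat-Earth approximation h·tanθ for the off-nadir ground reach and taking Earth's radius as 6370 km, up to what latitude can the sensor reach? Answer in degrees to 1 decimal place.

Retrograde orbit: the ground track reaches ±(180° − i) = ±(180 − 124.7) = ±55.3°.
Sensor half-swath on the ground ≈ 432·tan(9.5°) = 72 km = 0.65° of latitude.
Maximum observable latitude ≈ 55.3 + 0.65 = 56.0°.

56.0°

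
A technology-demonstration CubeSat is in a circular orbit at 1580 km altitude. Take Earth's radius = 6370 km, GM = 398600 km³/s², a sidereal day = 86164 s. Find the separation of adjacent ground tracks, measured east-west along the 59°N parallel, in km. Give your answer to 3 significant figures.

1690 km

Semi-major axis a = 6370 + 1580 = 7950 km. Period T = 2π√(a³/μ) = 2π√(7950³/398600) = 7054.4 s = 117.57 min.
Node shift per orbit = (7054.4/86164) × 360° = 29.47°.
Equatorial spacing = 29.47 × 111.2 km/° = 3277 km.
At 59° latitude, spacing = 3277 × cos(59°) = 1688 km.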